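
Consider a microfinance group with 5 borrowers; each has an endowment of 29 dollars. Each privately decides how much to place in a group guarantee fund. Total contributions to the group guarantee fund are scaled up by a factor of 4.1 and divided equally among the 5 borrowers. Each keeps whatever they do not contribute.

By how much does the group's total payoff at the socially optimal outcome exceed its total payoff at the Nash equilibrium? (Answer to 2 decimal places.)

Each contributed unit returns 4.1/5 = 0.8200 to its contributor — below 1 — so contributing 0 is dominant for every player. At the Nash equilibrium everyone keeps their 29, and the group total is 5 × 29 = 145.
Each contributed unit returns 4.100 to the group as a whole (0.8200 to each of 5 players), which exceeds 1, so the social optimum is full contribution: group total = 4.100 × 145 = 594.50.
Efficiency loss = 594.50 − 145 = 449.50.

449.50 dollars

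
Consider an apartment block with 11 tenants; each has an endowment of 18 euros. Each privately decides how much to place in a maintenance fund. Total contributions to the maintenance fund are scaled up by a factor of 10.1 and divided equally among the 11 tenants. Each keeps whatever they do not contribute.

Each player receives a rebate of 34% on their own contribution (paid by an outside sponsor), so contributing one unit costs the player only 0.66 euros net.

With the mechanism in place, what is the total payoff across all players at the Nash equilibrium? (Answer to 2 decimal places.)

2067.12 euros

Under the mechanism each unit contributed yields (10.1/11) / 0.66 = 1.3912 back to its contributor per unit of net cost, which exceeds 1, making full contribution the dominant choice for everyone.
So the Nash equilibrium is full contribution by all 11; the group earns 11 × (18 × 0.34 + 10.1 × 18) = 2067.12.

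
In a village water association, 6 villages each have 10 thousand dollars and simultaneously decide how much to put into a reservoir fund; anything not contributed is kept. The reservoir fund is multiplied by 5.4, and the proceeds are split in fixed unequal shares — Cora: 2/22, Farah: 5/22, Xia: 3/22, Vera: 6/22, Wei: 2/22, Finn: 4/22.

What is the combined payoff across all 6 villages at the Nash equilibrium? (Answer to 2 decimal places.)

148.00 thousand dollars

For player j, contributing a unit is worthwhile iff 5.4 × (j's share) ≥ 1, i.e. iff j's share is at least 0.1852.
Farah and Vera are above the threshold, contributing 10 each; the remaining 4 contribute 0. Total contributed: 20.
The reservoir fund pays out 5.4 × 20 = 108.00 in total (split across the unequal shares, but the aggregate is all that matters for the group sum).
The 4 free-riders keep 10 each, adding 40. Group total = 40 + 108.00 = 148.00.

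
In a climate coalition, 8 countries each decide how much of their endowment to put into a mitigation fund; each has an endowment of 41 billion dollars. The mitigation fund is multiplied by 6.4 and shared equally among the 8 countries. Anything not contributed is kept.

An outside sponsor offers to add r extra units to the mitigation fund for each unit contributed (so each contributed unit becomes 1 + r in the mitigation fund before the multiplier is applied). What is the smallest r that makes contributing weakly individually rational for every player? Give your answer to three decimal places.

0.250

With matching at rate r, one contributed unit becomes (1 + r) in the mitigation fund and returns 6.4 × (1 + r) / 8 to the contributor.
Setting this equal to 1: 1 + r = 8/6.4 = 1.2500.
So the minimum matching rate is r = 1.2500 − 1 = 0.250.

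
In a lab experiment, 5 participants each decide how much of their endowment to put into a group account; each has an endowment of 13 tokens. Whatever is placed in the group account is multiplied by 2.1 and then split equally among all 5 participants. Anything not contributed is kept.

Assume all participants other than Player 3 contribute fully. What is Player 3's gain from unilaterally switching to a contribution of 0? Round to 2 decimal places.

7.54 tokens

Switching from a contribution of 13 to 0 lets Player 3 keep an extra 13 tokens, but lowers the group account by 13, which costs Player 3 their own share of that drop: 2.1/5 × 13 = 5.46.
Net gain = 13 − 5.46 = 7.54. The private return per contributed unit (0.4200) is below 1, so free-riding is indeed the best response regardless of what the others do.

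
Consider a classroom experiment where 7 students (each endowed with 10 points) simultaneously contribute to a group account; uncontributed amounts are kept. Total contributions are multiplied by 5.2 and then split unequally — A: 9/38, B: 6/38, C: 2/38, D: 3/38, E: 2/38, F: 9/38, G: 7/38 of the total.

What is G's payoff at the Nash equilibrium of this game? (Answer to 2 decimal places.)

Each unit j contributes comes back to j as 5.2 × (j's share), so j prefers to contribute only if that share exceeds 1/5.2 = 0.1923; otherwise keeping the unit dominates.
The shares above 0.1923 belong to A and F, contributing 10 each; the remaining 5 contribute 0. Total contributed: 20.
G keeps 10 and receives 5.2 × 20 × 7/38 = 19.16 from the group account, for a payoff of 29.16.

29.16 points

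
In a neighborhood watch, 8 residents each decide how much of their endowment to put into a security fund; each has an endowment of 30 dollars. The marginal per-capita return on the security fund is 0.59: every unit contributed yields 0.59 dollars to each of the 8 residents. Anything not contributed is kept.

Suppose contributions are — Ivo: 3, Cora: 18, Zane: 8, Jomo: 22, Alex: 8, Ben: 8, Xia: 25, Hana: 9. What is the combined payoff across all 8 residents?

615.72 dollars

Total contributed: 3 + 18 + 8 + 22 + 8 + 8 + 25 + 9 = 101; total kept: 8 × 30 − 101 = 139.
The security fund pays out 0.59 × 8 × 101 = 476.72 in aggregate.
Group total = 139 + 476.72 = 615.72.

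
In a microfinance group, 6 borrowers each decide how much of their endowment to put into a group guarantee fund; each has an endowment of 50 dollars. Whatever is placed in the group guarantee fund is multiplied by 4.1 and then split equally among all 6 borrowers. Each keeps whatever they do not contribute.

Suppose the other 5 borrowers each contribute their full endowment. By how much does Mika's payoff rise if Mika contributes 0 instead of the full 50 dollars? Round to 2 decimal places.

15.83 dollars

Switching from a contribution of 50 to 0 lets Mika keep an extra 50 dollars, but lowers the group guarantee fund by 50, which costs Mika their own share of that drop: 4.1/6 × 50 = 34.17.
Net gain = 50 − 34.17 = 15.83. The private return per contributed unit (0.6833) is below 1, so free-riding is indeed the best response regardless of what the others do.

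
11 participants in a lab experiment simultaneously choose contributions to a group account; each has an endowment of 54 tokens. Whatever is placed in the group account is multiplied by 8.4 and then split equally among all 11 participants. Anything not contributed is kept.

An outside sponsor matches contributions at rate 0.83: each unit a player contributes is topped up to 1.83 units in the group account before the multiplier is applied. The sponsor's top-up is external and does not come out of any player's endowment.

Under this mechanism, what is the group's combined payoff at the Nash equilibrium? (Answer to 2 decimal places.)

9130.97 tokens

Under the mechanism each unit contributed yields 8.4 × 1.83 / 11 = 1.3975 back to its contributor per unit of net cost, which exceeds 1, making full contribution the dominant choice for everyone.
So the Nash equilibrium is full contribution by all 11; the group earns 8.4 × 1.83 × 594 = 9130.97.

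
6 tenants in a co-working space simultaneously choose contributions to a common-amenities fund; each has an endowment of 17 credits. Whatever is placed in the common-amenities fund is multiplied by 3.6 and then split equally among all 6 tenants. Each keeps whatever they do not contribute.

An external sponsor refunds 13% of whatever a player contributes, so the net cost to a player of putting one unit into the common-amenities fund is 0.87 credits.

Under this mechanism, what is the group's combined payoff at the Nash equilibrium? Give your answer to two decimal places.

Even with the mechanism, each unit contributed returns only (3.6/6) / 0.87 = 0.6897 per unit of net cost, so contributing nothing is still dominant.
At the Nash equilibrium no one contributes; group total payoff = 6 × 17 = 102.

102.00 credits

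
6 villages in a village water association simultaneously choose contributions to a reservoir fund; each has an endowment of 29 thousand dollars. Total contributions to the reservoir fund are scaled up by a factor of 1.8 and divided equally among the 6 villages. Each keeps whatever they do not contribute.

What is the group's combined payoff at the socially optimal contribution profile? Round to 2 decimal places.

313.20 thousand dollars

Each contributed unit returns 1.800 to the group as a whole (0.3000 to each of 6 players), which exceeds 1, so the social optimum is full contribution: group total = 1.800 × 174 = 313.20.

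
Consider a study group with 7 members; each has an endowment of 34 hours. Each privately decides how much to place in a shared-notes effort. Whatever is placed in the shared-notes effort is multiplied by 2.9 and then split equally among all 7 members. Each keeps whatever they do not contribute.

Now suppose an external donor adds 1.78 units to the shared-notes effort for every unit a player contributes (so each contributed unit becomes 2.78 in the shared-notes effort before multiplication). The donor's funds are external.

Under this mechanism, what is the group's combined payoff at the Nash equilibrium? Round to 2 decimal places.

With the mechanism, a contributed unit returns 2.9 × 2.78 / 7 = 1.1517 per unit of net cost to the contributor — now above 1 — so contributing fully is weakly dominant for every player.
At the Nash equilibrium everyone contributes 34. Group total payoff = 2.9 × 2.78 × 238 = 1918.76.

1918.76 hours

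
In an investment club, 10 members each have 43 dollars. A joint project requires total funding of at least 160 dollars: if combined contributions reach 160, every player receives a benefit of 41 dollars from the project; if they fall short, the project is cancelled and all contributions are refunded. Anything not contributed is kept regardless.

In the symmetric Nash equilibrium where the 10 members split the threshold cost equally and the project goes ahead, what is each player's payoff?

68 dollars

Equal share of the threshold: 160/10 = 16.
At this profile no one gains by cutting their contribution: any cut drops the total below 160, the project is cancelled, contributions are refunded, and the deviator ends with 43, which is less than 43 − 16 + 41 = 68. Contributing more than 16 just wastes the excess. So contributing exactly 16 is a best response.
Each player's payoff: 43 − 16 + 41 = 68.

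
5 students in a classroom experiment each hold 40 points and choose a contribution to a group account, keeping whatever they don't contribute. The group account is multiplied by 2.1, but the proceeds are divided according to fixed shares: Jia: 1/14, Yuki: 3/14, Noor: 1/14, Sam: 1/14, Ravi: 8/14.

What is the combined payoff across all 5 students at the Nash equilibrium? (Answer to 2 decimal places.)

A player with share s gets back 2.1·s per unit contributed, so full contribution is dominant for anyone with s > 1/2.1 = 0.4762 and zero contribution is dominant for anyone below.
Only Ravi (8/14) clears that bar, contributing 40; the remaining 4 contribute 0. Total contributed: 40.
The group account pays out 2.1 × 40 = 84.00 in total (split across the unequal shares, but the aggregate is all that matters for the group sum).
The 4 free-riders keep 40 each, adding 160. Group total = 160 + 84.00 = 244.00.

244.00 points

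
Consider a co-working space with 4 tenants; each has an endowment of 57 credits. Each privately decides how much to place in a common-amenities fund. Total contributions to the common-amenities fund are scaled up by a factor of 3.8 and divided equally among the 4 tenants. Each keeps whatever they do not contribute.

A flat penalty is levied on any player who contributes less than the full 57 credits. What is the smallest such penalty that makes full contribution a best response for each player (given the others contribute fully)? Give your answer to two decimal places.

2.85 credits

Given the others contribute fully, the best deviation is to contribute 0 (any partial contribution still incurs the fine and gives up units whose private return 0.9500 is below 1).
Deviating from 57 to 0 saves 57 credits but forfeits the deviator's share of the drop in the common-amenities fund: 3.8/4 × 57 = 54.15.
So the deviation gain is 57 − 54.15 = 2.85, and the fine must be at least 2.85 credits to wipe it out.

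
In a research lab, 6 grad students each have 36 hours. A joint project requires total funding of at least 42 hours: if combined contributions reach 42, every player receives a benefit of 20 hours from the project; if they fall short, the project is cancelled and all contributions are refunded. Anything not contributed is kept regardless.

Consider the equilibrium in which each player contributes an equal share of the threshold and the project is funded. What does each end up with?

Equal share of the threshold: 42/6 = 7.
At this profile no one gains by cutting their contribution: any cut drops the total below 42, the project is cancelled, contributions are refunded, and the deviator ends with 36, which is less than 36 − 7 + 20 = 49. Contributing more than 7 just wastes the excess. So contributing exactly 7 is a best response.
Each player's payoff: 36 − 7 + 20 = 49.

49 hours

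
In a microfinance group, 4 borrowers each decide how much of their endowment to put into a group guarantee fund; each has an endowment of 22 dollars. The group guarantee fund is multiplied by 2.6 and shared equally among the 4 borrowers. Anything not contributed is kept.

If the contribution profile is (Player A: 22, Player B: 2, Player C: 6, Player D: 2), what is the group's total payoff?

Total contributed: 22 + 2 + 6 + 2 = 32; total kept: 4 × 22 − 32 = 56.
The group guarantee fund pays out 2.6 × 32 = 83.20 in aggregate.
Group total = 56 + 83.20 = 139.20.

139.20 dollars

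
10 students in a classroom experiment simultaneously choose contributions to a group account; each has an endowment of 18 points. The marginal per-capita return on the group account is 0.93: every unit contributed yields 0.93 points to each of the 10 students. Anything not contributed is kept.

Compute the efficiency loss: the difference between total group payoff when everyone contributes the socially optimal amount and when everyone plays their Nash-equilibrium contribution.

1494.00 points

The private return per contributed unit is 0.93 < 1, so contributing 0 is dominant for every player. At the Nash equilibrium everyone keeps their 18, and the group total is 10 × 18 = 180.
Each contributed unit returns 9.300 to the group as a whole (0.93 to each of 10 players), which exceeds 1, so the social optimum is full contribution: group total = 9.300 × 180 = 1674.00.
Efficiency loss = 1674.00 − 180 = 1494.00.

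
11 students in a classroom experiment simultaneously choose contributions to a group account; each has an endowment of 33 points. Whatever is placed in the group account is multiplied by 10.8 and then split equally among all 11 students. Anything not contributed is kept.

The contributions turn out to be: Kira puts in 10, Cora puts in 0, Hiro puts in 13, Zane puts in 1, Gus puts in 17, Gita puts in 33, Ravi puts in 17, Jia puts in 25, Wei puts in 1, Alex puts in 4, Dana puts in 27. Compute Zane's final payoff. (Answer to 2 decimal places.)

177.31 points

Total contributed: 10 + 0 + 13 + 1 + 17 + 33 + 17 + 25 + 1 + 4 + 27 = 148.
Each receives 10.8 × 148 / 11 = 145.31 from the group account.
Zane keeps 33 − 1 = 32, so Zane's payoff is 32 + 145.31 = 177.31.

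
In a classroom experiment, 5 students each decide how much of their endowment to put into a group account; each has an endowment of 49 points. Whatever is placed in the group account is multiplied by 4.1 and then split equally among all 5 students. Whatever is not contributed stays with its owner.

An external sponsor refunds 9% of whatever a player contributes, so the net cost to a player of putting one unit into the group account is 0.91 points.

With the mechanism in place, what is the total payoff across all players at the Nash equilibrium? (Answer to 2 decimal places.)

245.00 points

The effective private return is (4.1/5) / 0.91 = 0.9011, which is still under 1, so the mechanism doesn't change anyone's dominant strategy: zero contribution.
Everyone keeps their endowment and the group total is 5 × 49 = 245.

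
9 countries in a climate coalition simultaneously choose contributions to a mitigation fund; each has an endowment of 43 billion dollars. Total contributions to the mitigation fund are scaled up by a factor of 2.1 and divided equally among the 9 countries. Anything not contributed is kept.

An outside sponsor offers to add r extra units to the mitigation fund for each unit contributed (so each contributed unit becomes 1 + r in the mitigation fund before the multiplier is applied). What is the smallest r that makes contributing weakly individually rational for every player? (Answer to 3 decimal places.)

With matching at rate r, one contributed unit becomes (1 + r) in the mitigation fund and returns 2.1 × (1 + r) / 9 to the contributor.
Setting this equal to 1: 1 + r = 9/2.1 = 4.2857.
So the minimum matching rate is r = 4.2857 − 1 = 3.286.

3.286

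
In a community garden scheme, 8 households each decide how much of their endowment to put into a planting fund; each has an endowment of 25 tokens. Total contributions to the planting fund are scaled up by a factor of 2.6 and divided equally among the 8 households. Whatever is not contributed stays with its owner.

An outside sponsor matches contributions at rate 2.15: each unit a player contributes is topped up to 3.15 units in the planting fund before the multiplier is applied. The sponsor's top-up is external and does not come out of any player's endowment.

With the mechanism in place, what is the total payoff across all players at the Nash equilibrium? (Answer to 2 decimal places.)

1638.00 tokens

Under the mechanism each unit contributed yields 2.6 × 3.15 / 8 = 1.0238 back to its contributor per unit of net cost, which exceeds 1, making full contribution the dominant choice for everyone.
So the Nash equilibrium is full contribution by all 8; the group earns 2.6 × 3.15 × 200 = 1638.00.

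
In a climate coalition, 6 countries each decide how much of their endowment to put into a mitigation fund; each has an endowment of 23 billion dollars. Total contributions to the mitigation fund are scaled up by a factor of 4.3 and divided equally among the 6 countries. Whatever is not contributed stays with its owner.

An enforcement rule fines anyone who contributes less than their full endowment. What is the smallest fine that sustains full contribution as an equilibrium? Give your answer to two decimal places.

6.52 billion dollars

Given the others contribute fully, the best deviation is to contribute 0 (any partial contribution still incurs the fine and gives up units whose private return 0.7167 is below 1).
Deviating from 23 to 0 saves 23 billion dollars but forfeits the deviator's share of the drop in the mitigation fund: 4.3/6 × 23 = 16.48.
So the deviation gain is 23 − 16.48 = 6.52, and the fine must be at least 6.52 billion dollars to wipe it out.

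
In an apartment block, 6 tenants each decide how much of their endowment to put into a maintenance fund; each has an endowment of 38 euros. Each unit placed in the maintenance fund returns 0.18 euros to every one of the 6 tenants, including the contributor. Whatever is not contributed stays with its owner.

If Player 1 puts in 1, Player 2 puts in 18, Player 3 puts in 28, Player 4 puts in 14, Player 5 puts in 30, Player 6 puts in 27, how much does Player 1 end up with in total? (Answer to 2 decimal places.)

58.24 euros

Total contributed: 1 + 18 + 28 + 14 + 30 + 27 = 118.
Each receives 0.18 × 118 = 21.24 from the maintenance fund.
Player 1 keeps 38 − 1 = 37, so Player 1's payoff is 37 + 21.24 = 58.24.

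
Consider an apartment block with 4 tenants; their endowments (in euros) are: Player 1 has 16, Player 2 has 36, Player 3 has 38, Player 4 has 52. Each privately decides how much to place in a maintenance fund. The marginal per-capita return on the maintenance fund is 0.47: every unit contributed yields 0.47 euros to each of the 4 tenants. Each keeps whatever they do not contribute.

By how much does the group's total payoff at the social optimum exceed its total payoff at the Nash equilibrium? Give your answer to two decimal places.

124.96 euros

The private return per contributed unit is 0.47 < 1 for everyone, so the Nash equilibrium is zero contribution and the group total is Σ E_j = 16 + 36 + 38 + 52 = 142.
Each contributed unit returns 1.880 to the group, so the social optimum is full contribution by everyone: group total = 1.880 × 142 = 266.96.
Efficiency loss = (1.880 − 1) × 142 = 124.96.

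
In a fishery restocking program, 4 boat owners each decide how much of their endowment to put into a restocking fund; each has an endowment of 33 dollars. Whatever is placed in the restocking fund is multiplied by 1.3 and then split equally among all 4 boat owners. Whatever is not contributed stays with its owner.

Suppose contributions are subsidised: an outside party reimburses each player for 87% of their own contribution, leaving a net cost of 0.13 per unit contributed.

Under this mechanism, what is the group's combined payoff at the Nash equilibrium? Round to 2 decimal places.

286.44 dollars

The effective private return per unit is now (1.3/4) / 0.13 = 2.5000 > 1, so every player's dominant strategy flips to full contribution.
At the Nash equilibrium everyone contributes 33. Group total payoff = 4 × (33 × 0.87 + 1.3 × 33) = 286.44.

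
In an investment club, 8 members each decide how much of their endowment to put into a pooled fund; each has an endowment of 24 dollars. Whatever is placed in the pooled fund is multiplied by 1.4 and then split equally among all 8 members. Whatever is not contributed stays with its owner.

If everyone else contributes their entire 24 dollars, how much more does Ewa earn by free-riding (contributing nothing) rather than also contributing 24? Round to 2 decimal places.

Switching from a contribution of 24 to 0 lets Ewa keep an extra 24 dollars, but lowers the pooled fund by 24, which costs Ewa their own share of that drop: 1.4/8 × 24 = 4.20.
Net gain = 24 − 4.20 = 19.80. The private return per contributed unit (0.1750) is below 1, so free-riding is indeed the best response regardless of what the others do.

19.80 dollars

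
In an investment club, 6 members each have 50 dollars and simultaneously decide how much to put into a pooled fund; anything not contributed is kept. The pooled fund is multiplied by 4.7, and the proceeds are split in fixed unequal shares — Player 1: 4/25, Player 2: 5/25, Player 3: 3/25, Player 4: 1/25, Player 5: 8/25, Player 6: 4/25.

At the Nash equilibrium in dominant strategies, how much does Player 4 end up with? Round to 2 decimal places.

Each unit j contributes comes back to j as 4.7 × (j's share), so j prefers to contribute only if that share exceeds 1/4.7 = 0.2128; otherwise keeping the unit dominates.
Player 5 alone (share 8/25) is above the threshold, contributing 50; the remaining 5 contribute 0. Total contributed: 50.
Player 4 keeps 50 and receives 4.7 × 50 × 1/25 = 9.40 from the pooled fund, for a payoff of 59.40.

59.40 dollars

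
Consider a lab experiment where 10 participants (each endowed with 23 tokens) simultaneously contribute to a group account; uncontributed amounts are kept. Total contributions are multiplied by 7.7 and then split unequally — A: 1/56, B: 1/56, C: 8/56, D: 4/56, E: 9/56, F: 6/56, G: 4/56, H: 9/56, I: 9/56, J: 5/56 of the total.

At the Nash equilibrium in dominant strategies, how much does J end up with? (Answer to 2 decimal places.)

86.25 tokens

A player with share s gets back 7.7·s per unit contributed, so full contribution is dominant for anyone with s > 1/7.7 = 0.1299 and zero contribution is dominant for anyone below.
C, E, H and I are above the threshold, contributing 23 each; the remaining 6 contribute 0. Total contributed: 92.
J keeps 23 and receives 7.7 × 92 × 5/56 = 63.25 from the group account, for a payoff of 86.25.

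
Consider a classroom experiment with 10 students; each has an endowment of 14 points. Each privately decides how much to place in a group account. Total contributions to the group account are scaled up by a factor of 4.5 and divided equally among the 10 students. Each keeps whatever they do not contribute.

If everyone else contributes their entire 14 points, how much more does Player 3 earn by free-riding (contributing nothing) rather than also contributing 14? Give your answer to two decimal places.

7.70 points

Switching from a contribution of 14 to 0 lets Player 3 keep an extra 14 points, but lowers the group account by 14, which costs Player 3 their own share of that drop: 4.5/10 × 14 = 6.30.
Net gain = 14 − 6.30 = 7.70. The private return per contributed unit (0.4500) is below 1, so free-riding is indeed the best response regardless of what the others do.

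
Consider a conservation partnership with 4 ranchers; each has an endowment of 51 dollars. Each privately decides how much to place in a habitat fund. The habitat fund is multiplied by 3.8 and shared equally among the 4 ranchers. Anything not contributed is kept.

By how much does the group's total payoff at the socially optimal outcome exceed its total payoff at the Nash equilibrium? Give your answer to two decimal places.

Each contributed unit returns 3.8/4 = 0.9500 to its contributor — below 1 — so contributing 0 is dominant for every player. At the Nash equilibrium everyone keeps their 51, and the group total is 4 × 51 = 204.
Each contributed unit returns 3.800 to the group as a whole (0.9500 to each of 4 players), which exceeds 1, so the social optimum is full contribution: group total = 3.800 × 204 = 775.20.
Efficiency loss = 775.20 − 204 = 571.20.

571.20 dollars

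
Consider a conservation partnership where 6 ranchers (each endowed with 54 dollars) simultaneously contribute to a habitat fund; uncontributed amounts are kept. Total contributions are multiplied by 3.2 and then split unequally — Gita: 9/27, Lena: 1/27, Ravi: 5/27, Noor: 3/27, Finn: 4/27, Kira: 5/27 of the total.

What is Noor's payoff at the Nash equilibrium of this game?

73.20 dollars

Player j's private return per contributed unit is 3.2 × (j's share). Contributing is weakly dominant for j when that share is at least 1/3.2 = 0.3125, and contributing 0 is dominant otherwise.
Only Gita (9/27) clears that bar, contributing 54; the remaining 5 contribute 0. Total contributed: 54.
Noor keeps 54 and receives 3.2 × 54 × 3/27 = 19.20 from the habitat fund, for a payoff of 73.20.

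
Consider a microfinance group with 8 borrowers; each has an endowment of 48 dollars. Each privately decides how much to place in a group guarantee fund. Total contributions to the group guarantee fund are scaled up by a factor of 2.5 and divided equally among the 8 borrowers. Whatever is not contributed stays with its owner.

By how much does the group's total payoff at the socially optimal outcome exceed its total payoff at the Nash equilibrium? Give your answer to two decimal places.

576.00 dollars

Each contributed unit returns 2.5/8 = 0.3125 to its contributor — below 1 — so contributing 0 is dominant for every player. At the Nash equilibrium everyone keeps their 48, and the group total is 8 × 48 = 384.
Each contributed unit returns 2.500 to the group as a whole (0.3125 to each of 8 players), which exceeds 1, so the social optimum is full contribution: group total = 2.500 × 384 = 960.00.
Efficiency loss = 960.00 − 384 = 576.00.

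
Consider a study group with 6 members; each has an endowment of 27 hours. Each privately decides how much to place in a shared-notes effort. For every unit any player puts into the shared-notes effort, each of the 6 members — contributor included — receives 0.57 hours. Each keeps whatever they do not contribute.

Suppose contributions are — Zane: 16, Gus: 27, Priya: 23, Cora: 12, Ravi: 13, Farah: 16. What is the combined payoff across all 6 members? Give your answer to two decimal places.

420.94 hours

Total contributed: 16 + 27 + 23 + 12 + 13 + 16 = 107; total kept: 6 × 27 − 107 = 55.
The shared-notes effort pays out 0.57 × 6 × 107 = 365.94 in aggregate.
Group total = 55 + 365.94 = 420.94.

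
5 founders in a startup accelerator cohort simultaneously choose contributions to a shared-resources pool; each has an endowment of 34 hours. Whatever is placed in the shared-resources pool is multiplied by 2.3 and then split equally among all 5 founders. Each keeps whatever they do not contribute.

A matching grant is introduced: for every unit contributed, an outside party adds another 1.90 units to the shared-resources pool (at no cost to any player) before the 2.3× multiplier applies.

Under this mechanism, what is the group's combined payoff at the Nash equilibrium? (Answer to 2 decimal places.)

1133.90 hours

Under the mechanism each unit contributed yields 2.3 × 2.90 / 5 = 1.3340 back to its contributor per unit of net cost, which exceeds 1, making full contribution the dominant choice for everyone.
So the Nash equilibrium is full contribution by all 5; the group earns 2.3 × 2.90 × 170 = 1133.90.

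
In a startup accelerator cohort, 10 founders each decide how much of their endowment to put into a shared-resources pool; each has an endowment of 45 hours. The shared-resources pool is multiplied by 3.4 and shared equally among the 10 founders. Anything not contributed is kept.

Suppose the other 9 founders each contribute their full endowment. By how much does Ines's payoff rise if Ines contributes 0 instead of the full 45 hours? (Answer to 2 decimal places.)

Switching from a contribution of 45 to 0 lets Ines keep an extra 45 hours, but lowers the shared-resources pool by 45, which costs Ines their own share of that drop: 3.4/10 × 45 = 15.30.
Net gain = 45 − 15.30 = 29.70. The private return per contributed unit (0.3400) is below 1, so free-riding is indeed the best response regardless of what the others do.

29.70 hours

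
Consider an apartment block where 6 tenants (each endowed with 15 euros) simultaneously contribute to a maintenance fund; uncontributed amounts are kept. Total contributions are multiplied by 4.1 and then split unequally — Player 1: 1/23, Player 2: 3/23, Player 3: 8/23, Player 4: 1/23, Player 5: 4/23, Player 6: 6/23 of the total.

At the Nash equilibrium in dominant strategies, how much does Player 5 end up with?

36.39 euros

Player j's private return per contributed unit is 4.1 × (j's share). Contributing is weakly dominant for j when that share is at least 1/4.1 = 0.2439, and contributing 0 is dominant otherwise.
Player 3 and Player 6 are above the threshold, contributing 15 each; the remaining 4 contribute 0. Total contributed: 30.
Player 5 keeps 15 and receives 4.1 × 30 × 4/23 = 21.39 from the maintenance fund, for a payoff of 36.39.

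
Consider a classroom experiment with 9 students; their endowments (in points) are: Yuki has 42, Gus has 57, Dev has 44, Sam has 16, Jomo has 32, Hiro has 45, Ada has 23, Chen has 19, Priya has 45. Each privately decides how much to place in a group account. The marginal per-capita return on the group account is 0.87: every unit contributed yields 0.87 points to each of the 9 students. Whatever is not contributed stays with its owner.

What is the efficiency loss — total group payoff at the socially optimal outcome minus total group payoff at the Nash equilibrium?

2206.09 points

The private return per contributed unit is 0.87 < 1 for everyone, so the Nash equilibrium is zero contribution and the group total is Σ E_j = 42 + 57 + 44 + 16 + 32 + 45 + 23 + 19 + 45 = 323.
Each contributed unit returns 7.830 to the group, so the social optimum is full contribution by everyone: group total = 7.830 × 323 = 2529.09.
Efficiency loss = (7.830 − 1) × 323 = 2206.09.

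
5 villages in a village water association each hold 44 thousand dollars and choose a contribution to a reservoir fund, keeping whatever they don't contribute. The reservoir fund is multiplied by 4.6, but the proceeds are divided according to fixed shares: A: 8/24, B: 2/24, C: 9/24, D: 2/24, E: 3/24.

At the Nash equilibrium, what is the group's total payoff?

Player j's private return per contributed unit is 4.6 × (j's share). Contributing is weakly dominant for j when that share is at least 1/4.6 = 0.2174, and contributing 0 is dominant otherwise.
A and C clear that bar, contributing 44 each; the remaining 3 contribute 0. Total contributed: 88.
The reservoir fund pays out 4.6 × 88 = 404.80 in total (split across the unequal shares, but the aggregate is all that matters for the group sum).
The 3 free-riders keep 44 each, adding 132. Group total = 132 + 404.80 = 536.80.

536.80 thousand dollars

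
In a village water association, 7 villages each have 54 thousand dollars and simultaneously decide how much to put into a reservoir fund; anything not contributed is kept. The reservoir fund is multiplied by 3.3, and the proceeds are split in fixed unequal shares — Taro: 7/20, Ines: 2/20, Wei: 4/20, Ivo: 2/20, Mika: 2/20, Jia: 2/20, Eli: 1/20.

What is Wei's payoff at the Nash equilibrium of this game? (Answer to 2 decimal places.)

Player j's private return per contributed unit is 3.3 × (j's share). Contributing is weakly dominant for j when that share is at least 1/3.3 = 0.3030, and contributing 0 is dominant otherwise.
Taro alone (share 7/20) is above the threshold, contributing 54; the remaining 6 contribute 0. Total contributed: 54.
Wei keeps 54 and receives 3.3 × 54 × 4/20 = 35.64 from the reservoir fund, for a payoff of 89.64.

89.64 thousand dollars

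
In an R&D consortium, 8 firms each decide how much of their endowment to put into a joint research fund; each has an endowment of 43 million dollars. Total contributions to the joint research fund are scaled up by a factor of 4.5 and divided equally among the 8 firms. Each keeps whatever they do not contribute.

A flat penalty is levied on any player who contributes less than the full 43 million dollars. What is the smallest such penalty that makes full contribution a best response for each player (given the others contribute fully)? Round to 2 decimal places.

Given the others contribute fully, the best deviation is to contribute 0 (any partial contribution still incurs the fine and gives up units whose private return 0.5625 is below 1).
Deviating from 43 to 0 saves 43 million dollars but forfeits the deviator's share of the drop in the joint research fund: 4.5/8 × 43 = 24.19.
So the deviation gain is 43 − 24.19 = 18.81, and the fine must be at least 18.81 million dollars to wipe it out.

18.81 million dollars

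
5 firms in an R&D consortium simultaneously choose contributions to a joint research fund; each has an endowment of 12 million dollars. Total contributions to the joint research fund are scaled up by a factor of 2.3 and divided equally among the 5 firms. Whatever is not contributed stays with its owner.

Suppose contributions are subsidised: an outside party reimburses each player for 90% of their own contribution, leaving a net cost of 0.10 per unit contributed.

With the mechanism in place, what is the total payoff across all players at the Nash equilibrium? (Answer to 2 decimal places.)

The effective private return per unit is now (2.3/5) / 0.10 = 4.6000 > 1, so every player's dominant strategy flips to full contribution.
So the Nash equilibrium is full contribution by all 5; the group earns 5 × (12 × 0.90 + 2.3 × 12) = 192.00.

192.00 million dollars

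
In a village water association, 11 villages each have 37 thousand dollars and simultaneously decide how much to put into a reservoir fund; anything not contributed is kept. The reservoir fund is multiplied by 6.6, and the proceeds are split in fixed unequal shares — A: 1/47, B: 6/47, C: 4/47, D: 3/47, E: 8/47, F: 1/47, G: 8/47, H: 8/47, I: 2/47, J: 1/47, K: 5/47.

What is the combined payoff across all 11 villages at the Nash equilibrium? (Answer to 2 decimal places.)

Each unit j contributes comes back to j as 6.6 × (j's share), so j prefers to contribute only if that share exceeds 1/6.6 = 0.1515; otherwise keeping the unit dominates.
E, G and H are above the threshold, contributing 37 each; the remaining 8 contribute 0. Total contributed: 111.
The reservoir fund pays out 6.6 × 111 = 732.60 in total (split across the unequal shares, but the aggregate is all that matters for the group sum).
The 8 free-riders keep 37 each, adding 296. Group total = 296 + 732.60 = 1028.60.

1028.60 thousand dollars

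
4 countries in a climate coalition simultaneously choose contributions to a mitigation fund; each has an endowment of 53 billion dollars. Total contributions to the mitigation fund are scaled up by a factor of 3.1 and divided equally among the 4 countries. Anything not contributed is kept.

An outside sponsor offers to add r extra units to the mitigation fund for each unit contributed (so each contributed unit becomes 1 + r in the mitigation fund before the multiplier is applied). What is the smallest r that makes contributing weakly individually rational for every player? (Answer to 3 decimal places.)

With matching at rate r, one contributed unit becomes (1 + r) in the mitigation fund and returns 3.1 × (1 + r) / 4 to the contributor.
Setting this equal to 1: 1 + r = 4/3.1 = 1.2903.
So the minimum matching rate is r = 1.2903 − 1 = 0.290.

0.290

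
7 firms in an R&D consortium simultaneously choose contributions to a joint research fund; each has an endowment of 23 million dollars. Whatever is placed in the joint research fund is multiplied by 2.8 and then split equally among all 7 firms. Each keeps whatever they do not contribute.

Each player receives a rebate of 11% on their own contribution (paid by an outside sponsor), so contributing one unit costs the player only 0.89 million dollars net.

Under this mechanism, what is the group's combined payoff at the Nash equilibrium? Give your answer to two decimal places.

The effective private return is (2.8/7) / 0.89 = 0.4494, which is still under 1, so the mechanism doesn't change anyone's dominant strategy: zero contribution.
At the Nash equilibrium no one contributes; group total payoff = 7 × 23 = 161.

161.00 million dollars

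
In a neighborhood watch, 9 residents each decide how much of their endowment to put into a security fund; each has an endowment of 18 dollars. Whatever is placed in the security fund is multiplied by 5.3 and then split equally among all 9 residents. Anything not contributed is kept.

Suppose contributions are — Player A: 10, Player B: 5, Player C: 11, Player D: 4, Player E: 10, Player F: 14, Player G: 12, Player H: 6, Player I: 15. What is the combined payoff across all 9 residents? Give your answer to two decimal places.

Total contributed: 10 + 5 + 11 + 4 + 10 + 14 + 12 + 6 + 15 = 87; total kept: 9 × 18 − 87 = 75.
The security fund pays out 5.3 × 87 = 461.10 in aggregate.
Group total = 75 + 461.10 = 536.10.

536.10 dollars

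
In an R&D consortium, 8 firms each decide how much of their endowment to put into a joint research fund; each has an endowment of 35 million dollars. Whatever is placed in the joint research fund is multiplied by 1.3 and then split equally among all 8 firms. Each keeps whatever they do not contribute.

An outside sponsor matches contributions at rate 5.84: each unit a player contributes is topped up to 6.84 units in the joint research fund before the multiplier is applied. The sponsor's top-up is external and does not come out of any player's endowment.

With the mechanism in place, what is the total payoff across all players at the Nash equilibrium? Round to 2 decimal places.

2489.76 million dollars

With the mechanism, a contributed unit returns 1.3 × 6.84 / 8 = 1.1115 per unit of net cost to the contributor — now above 1 — so contributing fully is weakly dominant for every player.
So the Nash equilibrium is full contribution by all 8; the group earns 1.3 × 6.84 × 280 = 2489.76.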